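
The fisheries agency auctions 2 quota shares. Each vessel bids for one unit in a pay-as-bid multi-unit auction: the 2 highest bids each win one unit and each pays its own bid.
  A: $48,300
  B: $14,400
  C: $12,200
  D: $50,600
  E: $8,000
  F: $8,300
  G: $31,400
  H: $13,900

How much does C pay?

C pays $0

Ordering the bids: 50,600 (D), 48,300 (A), 31,400 (G), 14,400 (B), …
The 2 highest are D, A.
C does not win → $0.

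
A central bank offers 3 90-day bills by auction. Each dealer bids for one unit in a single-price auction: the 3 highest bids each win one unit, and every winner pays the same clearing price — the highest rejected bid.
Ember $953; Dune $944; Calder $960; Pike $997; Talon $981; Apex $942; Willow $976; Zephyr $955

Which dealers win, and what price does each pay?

Pike, Talon, Willow; each pays $960

Bids ranked high→low: 997 (Pike), 981 (Talon), 976 (Willow), 960 (Calder), 955 (Zephyr), …
Winners (3 units): Pike, Talon, Willow.
Clearing price = highest rejected bid = $960.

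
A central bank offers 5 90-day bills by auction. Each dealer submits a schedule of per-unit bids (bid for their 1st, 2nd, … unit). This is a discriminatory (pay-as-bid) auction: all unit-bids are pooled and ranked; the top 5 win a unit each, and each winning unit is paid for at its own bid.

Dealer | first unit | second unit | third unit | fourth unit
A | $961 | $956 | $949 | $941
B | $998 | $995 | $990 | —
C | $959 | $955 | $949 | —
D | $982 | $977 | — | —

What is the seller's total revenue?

Total revenue: $4,942

Merging the schedules and taking the best 5: 998 (B-1), 995 (B-2), 990 (B-3), 982 (D-1), 977 (D-2)
Next rejected bid: $961 (not a price — pay-as-bid).
Each winning unit pays its own bid.
Revenue = 998 + 995 + 990 + 982 + 977 = $4,942.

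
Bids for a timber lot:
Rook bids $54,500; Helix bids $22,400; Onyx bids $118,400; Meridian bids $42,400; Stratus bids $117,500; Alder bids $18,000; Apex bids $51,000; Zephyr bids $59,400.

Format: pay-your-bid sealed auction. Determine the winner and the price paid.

Onyx pays $118,400

Bids ranked: 118,400 (Onyx) > 117,500 (Stratus) > 59,400 (Zephyr) > 54,500 (Rook) > 51,000 (Apex) > 42,400 (Meridian) > …
First-price: Onyx pays what they bid, $118,400.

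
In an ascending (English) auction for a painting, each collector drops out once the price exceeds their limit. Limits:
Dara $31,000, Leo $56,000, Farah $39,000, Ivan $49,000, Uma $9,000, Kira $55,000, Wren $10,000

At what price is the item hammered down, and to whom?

Rule: the price rises until one bidder remains; the winner pays the price at which the last rival dropped out.
Sorting limits: 56,000 (Leo) > 55,000 (Kira) > 49,000 (Ivan) > 39,000 (Farah) > 31,000 (Dara) > 10,000 (Wren) > …
Once the price passes $55,000, only Leo is left; the hammer falls at Kira's limit of $55,000.

Leo wins at $55,000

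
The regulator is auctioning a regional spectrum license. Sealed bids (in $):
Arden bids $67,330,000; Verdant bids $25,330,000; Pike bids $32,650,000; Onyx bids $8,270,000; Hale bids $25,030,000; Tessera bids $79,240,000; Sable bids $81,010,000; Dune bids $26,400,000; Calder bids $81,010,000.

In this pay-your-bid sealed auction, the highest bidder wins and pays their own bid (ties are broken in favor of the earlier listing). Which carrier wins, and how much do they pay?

Pay-your-bid sealed auction: the highest bidder wins and pays their own bid.
Bids ranked: 81,010,000 (Sable) > 81,010,000 (Calder) > 79,240,000 (Tessera) > 67,330,000 (Arden) > 32,650,000 (Pike) > 26,400,000 (Dune) > …
Tie at $81,010,000 → Sable wins by tie-break.
Sable is highest → pays own bid, $81,010,000.

Sable pays $81,010,000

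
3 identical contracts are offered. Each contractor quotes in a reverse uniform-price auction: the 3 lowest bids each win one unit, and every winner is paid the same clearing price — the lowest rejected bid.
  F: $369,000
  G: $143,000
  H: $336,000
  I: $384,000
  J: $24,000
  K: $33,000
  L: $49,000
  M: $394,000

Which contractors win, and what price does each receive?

Sorting: 24,000 (J), 33,000 (K), 49,000 (L), 143,000 (G), 336,000 (H), …
Winners (3 units): J, K, L.
Lowest unsuccessful bid: $143,000 → clearing price.

J, K, L; each is paid $143,000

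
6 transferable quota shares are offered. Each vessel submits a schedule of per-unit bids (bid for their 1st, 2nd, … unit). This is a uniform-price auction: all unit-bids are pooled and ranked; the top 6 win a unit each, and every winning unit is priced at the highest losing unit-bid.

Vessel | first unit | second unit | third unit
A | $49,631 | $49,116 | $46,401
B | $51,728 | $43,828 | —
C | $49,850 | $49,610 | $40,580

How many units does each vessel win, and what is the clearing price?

A 3, B 1, C 2; clearing price $43,828

Pooled unit-bids ranked (top 6): 51,728 (B-1), 49,850 (C-1), 49,631 (A-1), 49,610 (C-2), 49,116 (A-2), 46,401 (A-3)
First bid not allocated: $43,828.
Allocation: A 3, B 1, C 2.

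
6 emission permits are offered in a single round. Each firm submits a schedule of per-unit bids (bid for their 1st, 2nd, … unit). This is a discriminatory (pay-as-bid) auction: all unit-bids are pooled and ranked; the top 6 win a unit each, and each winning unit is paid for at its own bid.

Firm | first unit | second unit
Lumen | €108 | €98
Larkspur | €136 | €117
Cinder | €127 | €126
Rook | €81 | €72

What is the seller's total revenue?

Total revenue: €712

All unit-bids, highest first — top 6: 136 (Larkspur-1), 127 (Cinder-1), 126 (Cinder-2), 117 (Larkspur-2), 108 (Lumen-1), 98 (Lumen-2)
Next rejected bid: €81 (not a price — pay-as-bid).
Each winning unit pays its own bid.
Revenue = 136 + 127 + 126 + 117 + 108 + 98 = €712.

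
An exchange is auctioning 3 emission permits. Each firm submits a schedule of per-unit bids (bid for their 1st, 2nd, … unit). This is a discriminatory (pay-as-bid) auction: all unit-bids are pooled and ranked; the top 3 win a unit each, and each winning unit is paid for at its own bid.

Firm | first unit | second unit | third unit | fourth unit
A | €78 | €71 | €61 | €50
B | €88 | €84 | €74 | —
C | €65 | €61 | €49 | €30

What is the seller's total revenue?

Pooled unit-bids ranked (top 3): 88 (B-1), 84 (B-2), 78 (A-1)
Next rejected bid: €74 (not a price — pay-as-bid).
Each winning unit pays its own bid.
Revenue = 88 + 84 + 78 = €250.

Total revenue: €250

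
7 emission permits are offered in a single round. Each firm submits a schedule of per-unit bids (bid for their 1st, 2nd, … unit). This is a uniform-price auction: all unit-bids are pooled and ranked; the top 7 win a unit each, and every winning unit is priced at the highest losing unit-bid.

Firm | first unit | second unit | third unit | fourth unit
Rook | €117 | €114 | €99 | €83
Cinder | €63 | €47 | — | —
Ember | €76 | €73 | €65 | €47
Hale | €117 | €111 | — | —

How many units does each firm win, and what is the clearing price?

Ember 1, Hale 2, Rook 4; clearing price €73

Merging the schedules and taking the best 7: 117 (Rook-1), 117 (Hale-1), 114 (Rook-2), 111 (Hale-2), 99 (Rook-3), 83 (Rook-4), 76 (Ember-1)
The (k+1)-th unit-bid is €73.
Allocation: Ember 1, Hale 2, Rook 4.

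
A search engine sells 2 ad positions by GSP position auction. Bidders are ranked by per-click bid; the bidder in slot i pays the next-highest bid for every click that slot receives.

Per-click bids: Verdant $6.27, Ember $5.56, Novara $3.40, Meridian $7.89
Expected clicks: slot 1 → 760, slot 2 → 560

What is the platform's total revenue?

Total revenue: $7878.80

Ranked by bid: $7.89 (Meridian) > $6.27 (Verdant) > $5.56 (Ember) > …
Slot 1: Meridian pays $6.27 × 760 = $4765.20
Slot 2: Verdant pays $5.56 × 560 = $3113.60
Total = $7878.80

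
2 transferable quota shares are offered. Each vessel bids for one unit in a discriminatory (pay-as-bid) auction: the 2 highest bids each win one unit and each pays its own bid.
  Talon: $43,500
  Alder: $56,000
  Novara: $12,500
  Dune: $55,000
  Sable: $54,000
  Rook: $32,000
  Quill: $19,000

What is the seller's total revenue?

Total revenue: $111,000

Sorting: 56,000 (Alder), 55,000 (Dune), 54,000 (Sable), 43,500 (Talon), …
Top 2: Alder, Dune.
Total revenue = 56,000 + 55,000 = $111,000.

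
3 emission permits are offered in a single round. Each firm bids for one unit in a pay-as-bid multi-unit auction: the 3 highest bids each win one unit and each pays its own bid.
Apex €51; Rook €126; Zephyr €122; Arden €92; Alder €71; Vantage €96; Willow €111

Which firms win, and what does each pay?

Rook €126, Zephyr €122, Willow €111

Sorting: 126 (Rook), 122 (Zephyr), 111 (Willow), 96 (Vantage), 92 (Arden), …
Top 3: Rook, Zephyr, Willow.
Each winner pays its own bid: Rook €126, Zephyr €122, Willow €111.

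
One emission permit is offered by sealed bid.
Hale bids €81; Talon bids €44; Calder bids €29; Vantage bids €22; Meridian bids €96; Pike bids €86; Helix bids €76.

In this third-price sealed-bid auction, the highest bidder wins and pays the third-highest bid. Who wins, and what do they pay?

Third-price sealed-bid auction: the highest bidder wins and pays the third-highest bid.
Bids ranked: 96 (Meridian) > 86 (Pike) > 81 (Hale) > 76 (Helix) > 44 (Talon) > 29 (Calder) > …
Meridian wins; payment is bid #3 in the ranking = €81.

Meridian pays €81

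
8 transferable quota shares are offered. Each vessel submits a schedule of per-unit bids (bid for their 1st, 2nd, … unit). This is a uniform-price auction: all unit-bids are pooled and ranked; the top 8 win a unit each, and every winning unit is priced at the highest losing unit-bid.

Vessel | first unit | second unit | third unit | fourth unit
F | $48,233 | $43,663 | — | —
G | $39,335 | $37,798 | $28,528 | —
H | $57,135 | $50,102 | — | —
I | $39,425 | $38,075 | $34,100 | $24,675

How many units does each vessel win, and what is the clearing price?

All unit-bids, highest first — top 8: 57,135 (H-1), 50,102 (H-2), 48,233 (F-1), 43,663 (F-2), 39,425 (I-1), 39,335 (G-1), 38,075 (I-2), 37,798 (G-2)
The (k+1)-th unit-bid is $34,100.
Allocation: F 2, G 2, H 2, I 2.

F 2, G 2, H 2, I 2; clearing price $34,100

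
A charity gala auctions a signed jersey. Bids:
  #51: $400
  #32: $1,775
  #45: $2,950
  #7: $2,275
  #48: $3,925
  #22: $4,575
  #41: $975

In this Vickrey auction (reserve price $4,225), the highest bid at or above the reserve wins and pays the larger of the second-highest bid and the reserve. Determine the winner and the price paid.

#22 pays $4,225

Bids ranked: 4,575 (#22) > 3,925 (#48) > 2,950 (#45) > 2,275 (#7) > 1,775 (#32) > 975 (#41) > …
Highest eligible bid: #22 at $4,575.
Second-highest bid $3,925 is below the reserve $4,225, so the reserve binds → payment $4,225.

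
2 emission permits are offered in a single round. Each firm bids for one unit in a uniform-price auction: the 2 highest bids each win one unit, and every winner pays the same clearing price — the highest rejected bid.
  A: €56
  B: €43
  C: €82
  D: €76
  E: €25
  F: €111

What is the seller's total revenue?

Ordering the bids: 111 (F), 82 (C), 76 (D), 56 (A), …
Winners (2 units): F, C.
Highest unsuccessful bid: €76 → clearing price.
Total revenue = 2 × €76 = €152.

Total revenue: €152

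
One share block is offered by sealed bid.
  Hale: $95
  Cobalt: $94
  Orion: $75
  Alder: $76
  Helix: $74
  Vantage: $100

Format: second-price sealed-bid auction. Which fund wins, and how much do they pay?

Vantage pays $95

Rule: the highest bidder wins and pays the second-highest bid.
Sorting bids: 100 (Vantage) > 95 (Hale) > 94 (Cobalt) > 76 (Alder) > 75 (Orion) > 74 (Helix)
Vantage wins with the highest bid; price is set by the runner-up at $95.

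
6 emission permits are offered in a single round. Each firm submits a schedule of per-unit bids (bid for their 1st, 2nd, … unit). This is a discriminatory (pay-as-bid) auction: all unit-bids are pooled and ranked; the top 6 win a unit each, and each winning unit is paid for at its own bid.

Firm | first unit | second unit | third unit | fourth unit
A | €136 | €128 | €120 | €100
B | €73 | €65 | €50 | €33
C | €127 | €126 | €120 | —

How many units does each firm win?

A 3, C 3

Pooled unit-bids ranked (top 6): 136 (A-1), 128 (A-2), 127 (C-1), 126 (C-2), 120 (A-3), 120 (C-3)
Next rejected bid: €100 (not a price — pay-as-bid).
Allocation: A 3, C 3.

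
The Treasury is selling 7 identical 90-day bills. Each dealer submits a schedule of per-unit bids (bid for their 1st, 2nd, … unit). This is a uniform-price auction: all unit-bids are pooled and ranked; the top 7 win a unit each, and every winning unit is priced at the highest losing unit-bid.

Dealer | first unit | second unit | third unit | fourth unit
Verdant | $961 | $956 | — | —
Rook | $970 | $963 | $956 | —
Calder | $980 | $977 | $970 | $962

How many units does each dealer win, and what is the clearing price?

Merging the schedules and taking the best 7: 980 (Calder-1), 977 (Calder-2), 970 (Rook-1), 970 (Calder-3), 963 (Rook-2), 962 (Calder-4), 961 (Verdant-1)
Highest rejected unit-bid = $956.
Allocation: Calder 4, Rook 2, Verdant 1.

Calder 4, Rook 2, Verdant 1; clearing price $956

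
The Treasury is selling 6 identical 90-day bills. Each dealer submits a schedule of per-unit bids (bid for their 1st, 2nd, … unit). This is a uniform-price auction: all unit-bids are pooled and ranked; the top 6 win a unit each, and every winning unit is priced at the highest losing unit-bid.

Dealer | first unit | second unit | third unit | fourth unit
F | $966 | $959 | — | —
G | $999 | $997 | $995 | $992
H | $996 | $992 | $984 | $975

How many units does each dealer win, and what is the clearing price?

G 4, H 2; clearing price $984

All unit-bids, highest first — top 6: 999 (G-1), 997 (G-2), 996 (H-1), 995 (G-3), 992 (G-4), 992 (H-2)
First bid not allocated: $984.
Allocation: G 4, H 2.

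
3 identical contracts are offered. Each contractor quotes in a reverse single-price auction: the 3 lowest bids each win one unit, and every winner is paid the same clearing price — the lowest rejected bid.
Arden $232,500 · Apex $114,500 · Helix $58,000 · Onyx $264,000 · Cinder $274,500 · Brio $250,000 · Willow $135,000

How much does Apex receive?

Apex is paid $232,500

Sorting: 58,000 (Helix), 114,500 (Apex), 135,000 (Willow), 232,500 (Arden), 250,000 (Brio), …
The 3 lowest are Helix, Apex, Willow.
First losing bid is Arden's $232,500, which sets the uniform price.
Apex wins → is paid $232,500.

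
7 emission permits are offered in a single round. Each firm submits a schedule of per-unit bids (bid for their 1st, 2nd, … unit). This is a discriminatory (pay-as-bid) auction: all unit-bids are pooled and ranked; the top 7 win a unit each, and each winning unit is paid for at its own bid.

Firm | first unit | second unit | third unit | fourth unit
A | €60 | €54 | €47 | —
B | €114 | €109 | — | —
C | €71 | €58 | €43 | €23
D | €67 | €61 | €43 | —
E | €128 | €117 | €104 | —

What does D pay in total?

D pays €67

Pooled unit-bids ranked (top 7): 128 (E-1), 117 (E-2), 114 (B-1), 109 (B-2), 104 (E-3), 71 (C-1), 67 (D-1)
Next rejected bid: €61 (not a price — pay-as-bid).
D's winning unit-bids: 67 = €67.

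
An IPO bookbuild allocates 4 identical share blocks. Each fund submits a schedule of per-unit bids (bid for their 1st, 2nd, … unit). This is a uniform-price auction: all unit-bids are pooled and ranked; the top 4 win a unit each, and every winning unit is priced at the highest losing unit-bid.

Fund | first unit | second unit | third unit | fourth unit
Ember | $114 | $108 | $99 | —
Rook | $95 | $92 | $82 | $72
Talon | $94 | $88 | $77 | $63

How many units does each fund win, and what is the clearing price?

All unit-bids, highest first — top 4: 114 (Ember-1), 108 (Ember-2), 99 (Ember-3), 95 (Rook-1)
Highest rejected unit-bid = $94.
Allocation: Ember 3, Rook 1.

Ember 3, Rook 1; clearing price $94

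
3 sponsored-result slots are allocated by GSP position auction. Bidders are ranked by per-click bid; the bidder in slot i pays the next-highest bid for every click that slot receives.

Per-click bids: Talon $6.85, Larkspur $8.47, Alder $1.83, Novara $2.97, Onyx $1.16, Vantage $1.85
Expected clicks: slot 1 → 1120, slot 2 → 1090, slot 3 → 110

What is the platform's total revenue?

Total revenue: $11112.80

Per-click bids in order: $8.47 (Larkspur) > $6.85 (Talon) > $2.97 (Novara) > $1.85 (Vantage) > …
Slot 1: Larkspur pays $6.85 × 1120 = $7672.00
Slot 2: Talon pays $2.97 × 1090 = $3237.30
Slot 3: Novara pays $1.85 × 110 = $203.50
Total = $11112.80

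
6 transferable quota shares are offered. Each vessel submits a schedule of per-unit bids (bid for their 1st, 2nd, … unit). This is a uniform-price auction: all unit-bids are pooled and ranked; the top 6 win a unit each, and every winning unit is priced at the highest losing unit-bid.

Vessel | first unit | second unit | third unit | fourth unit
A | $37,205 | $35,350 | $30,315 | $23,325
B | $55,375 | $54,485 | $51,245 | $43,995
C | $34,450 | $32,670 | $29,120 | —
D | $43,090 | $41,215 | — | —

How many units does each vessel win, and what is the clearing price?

B 4, D 2; clearing price $37,205

All unit-bids, highest first — top 6: 55,375 (B-1), 54,485 (B-2), 51,245 (B-3), 43,995 (B-4), 43,090 (D-1), 41,215 (D-2)
First bid not allocated: $37,205.
Allocation: B 4, D 2.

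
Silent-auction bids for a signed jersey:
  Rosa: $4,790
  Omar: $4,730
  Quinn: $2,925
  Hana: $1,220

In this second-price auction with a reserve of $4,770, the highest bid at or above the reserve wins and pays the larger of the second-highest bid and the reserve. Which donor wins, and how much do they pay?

Rosa pays $4,770

Rule: the highest bid at or above the reserve wins and pays the larger of the second-highest bid and the reserve.
Bids in order: 4,790 (Rosa) > 4,730 (Omar) > 2,925 (Quinn) > 1,220 (Hana)
Rosa has the top bid at or above the reserve ($4,790).
Second-highest bid $4,730 is below the reserve $4,770, so the reserve binds → payment $4,770.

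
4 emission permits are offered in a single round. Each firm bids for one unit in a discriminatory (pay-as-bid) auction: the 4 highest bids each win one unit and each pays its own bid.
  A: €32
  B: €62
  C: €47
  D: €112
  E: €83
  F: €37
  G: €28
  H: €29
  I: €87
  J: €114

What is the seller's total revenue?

Total revenue: €396

Ordering the bids: 114 (J), 112 (D), 87 (I), 83 (E), 62 (B), 47 (C), …
Winners (4 units): J, D, I, E.
Total revenue = 114 + 112 + 87 + 83 = €396.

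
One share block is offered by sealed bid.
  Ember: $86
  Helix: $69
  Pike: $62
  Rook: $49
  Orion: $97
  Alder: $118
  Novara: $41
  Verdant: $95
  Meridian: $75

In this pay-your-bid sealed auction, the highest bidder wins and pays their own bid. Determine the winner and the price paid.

Alder pays $118

Bids in order: 118 (Alder) > 97 (Orion) > 95 (Verdant) > 86 (Ember) > 75 (Meridian) > 69 (Helix) > …
First-price: Alder pays what they bid, $118.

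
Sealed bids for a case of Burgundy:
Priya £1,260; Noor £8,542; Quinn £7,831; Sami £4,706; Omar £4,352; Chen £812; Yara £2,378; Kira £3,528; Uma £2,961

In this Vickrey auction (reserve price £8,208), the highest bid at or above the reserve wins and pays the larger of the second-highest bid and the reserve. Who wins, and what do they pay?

Noor pays £8,208

Vickrey auction (reserve price £8,208): the highest bid at or above the reserve wins and pays the larger of the second-highest bid and the reserve.
Bids ranked: 8,542 (Noor) > 7,831 (Quinn) > 4,706 (Sami) > 4,352 (Omar) > 3,528 (Kira) > 2,961 (Uma) > …
Noor has the top bid at or above the reserve (£8,542).
Second-highest bid £7,831 is below the reserve £8,208, so the reserve binds → payment £8,208.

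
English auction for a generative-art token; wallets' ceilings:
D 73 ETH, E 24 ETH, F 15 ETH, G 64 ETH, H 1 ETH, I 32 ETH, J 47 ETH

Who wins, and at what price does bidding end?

Sorting limits: 73 (D) > 64 (G) > 47 (J) > 32 (I) > 24 (E) > 15 (F) > …
Bidding ends when G exits at 64 ETH; D takes it.

D wins at 64 ETH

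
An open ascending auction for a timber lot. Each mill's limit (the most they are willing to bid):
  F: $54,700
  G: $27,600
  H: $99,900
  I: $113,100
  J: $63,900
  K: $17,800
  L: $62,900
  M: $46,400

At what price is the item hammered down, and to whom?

Limits in order: 113,100 (I) > 99,900 (H) > 63,900 (J) > 62,900 (L) > 54,700 (F) > 46,400 (M) > …
H is the last rival to drop out, at $99,900; I remains and wins at that price.

I wins at $99,900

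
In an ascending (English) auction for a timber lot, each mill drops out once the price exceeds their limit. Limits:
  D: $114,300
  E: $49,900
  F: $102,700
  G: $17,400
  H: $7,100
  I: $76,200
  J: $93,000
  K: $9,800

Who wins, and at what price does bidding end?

Ascending (English) auction: the price rises until one bidder remains; the winner pays the price at which the last rival dropped out.
Sorting limits: 114,300 (D) > 102,700 (F) > 93,000 (J) > 76,200 (I) > 49,900 (E) > 17,400 (G) > …
Bidding ends when F exits at $102,700; D takes it.

D wins at $102,700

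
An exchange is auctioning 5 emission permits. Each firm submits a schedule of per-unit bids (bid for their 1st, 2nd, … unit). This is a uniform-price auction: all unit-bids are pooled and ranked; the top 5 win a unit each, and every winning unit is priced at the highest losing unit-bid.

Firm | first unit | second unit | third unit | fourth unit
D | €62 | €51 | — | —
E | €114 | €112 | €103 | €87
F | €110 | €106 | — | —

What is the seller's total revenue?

All unit-bids, highest first — top 5: 114 (E-1), 112 (E-2), 110 (F-1), 106 (F-2), 103 (E-3)
The (k+1)-th unit-bid is €87.
Allocation: E 3, F 2. Every unit priced at €87.
Revenue = 5 × 87 = €435.

Total revenue: €435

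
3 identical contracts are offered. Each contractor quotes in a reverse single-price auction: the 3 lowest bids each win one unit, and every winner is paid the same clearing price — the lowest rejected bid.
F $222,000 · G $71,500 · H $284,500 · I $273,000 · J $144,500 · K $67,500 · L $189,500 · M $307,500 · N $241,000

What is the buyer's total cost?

Total cost: $568,500

Sorting: 67,500 (K), 71,500 (G), 144,500 (J), 189,500 (L), 222,000 (F), …
Winners (3 units): K, G, J.
Lowest unsuccessful bid: $189,500 → clearing price.
Total cost = 3 × $189,500 = $568,500.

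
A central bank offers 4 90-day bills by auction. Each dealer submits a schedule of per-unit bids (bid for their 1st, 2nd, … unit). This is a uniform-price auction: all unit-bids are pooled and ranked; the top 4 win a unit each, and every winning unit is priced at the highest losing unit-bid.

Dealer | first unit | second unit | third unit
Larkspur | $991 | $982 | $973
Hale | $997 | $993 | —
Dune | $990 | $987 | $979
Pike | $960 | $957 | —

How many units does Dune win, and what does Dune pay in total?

All unit-bids, highest first — top 4: 997 (Hale-1), 993 (Hale-2), 991 (Larkspur-1), 990 (Dune-1)
First bid not allocated: $987.
Dune wins 1 unit(s) at $987 each.

Dune: 1 unit, pays $987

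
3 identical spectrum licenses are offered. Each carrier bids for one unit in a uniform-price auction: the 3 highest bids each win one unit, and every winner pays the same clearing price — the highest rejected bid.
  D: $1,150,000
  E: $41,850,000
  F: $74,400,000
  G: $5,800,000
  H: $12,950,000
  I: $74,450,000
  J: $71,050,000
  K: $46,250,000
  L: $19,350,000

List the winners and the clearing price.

I, F, J; each pays $46,250,000

Sorting: 74,450,000 (I), 74,400,000 (F), 71,050,000 (J), 46,250,000 (K), 41,850,000 (E), …
Winners (3 units): I, F, J.
Highest unsuccessful bid: $46,250,000 → clearing price.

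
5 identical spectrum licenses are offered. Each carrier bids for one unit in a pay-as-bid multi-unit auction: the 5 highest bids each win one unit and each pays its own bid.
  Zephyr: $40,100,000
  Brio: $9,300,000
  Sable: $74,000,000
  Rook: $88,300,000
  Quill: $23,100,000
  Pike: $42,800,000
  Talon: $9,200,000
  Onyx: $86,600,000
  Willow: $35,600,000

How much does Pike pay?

Ordering the bids: 88,300,000 (Rook), 86,600,000 (Onyx), 74,000,000 (Sable), 42,800,000 (Pike), 40,100,000 (Zephyr), 35,600,000 (Willow), 23,100,000 (Quill), …
The 5 highest are Rook, Onyx, Sable, Pike, Zephyr.
Pike wins → own bid $42,800,000.

Pike pays $42,800,000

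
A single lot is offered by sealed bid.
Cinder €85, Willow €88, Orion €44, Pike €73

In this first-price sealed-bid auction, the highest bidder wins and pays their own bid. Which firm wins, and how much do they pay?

Bids ranked: 88 (Willow) > 85 (Cinder) > 73 (Pike) > 44 (Orion)
Willow has the highest bid and pays exactly that: €88.

Willow pays €88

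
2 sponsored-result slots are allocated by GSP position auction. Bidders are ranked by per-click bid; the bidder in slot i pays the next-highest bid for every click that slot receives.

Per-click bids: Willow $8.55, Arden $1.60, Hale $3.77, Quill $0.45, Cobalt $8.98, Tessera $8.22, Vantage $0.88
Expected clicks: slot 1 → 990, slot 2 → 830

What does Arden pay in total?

Per-click bids in order: $8.98 (Cobalt) > $8.55 (Willow) > $8.22 (Tessera) > …
Arden ranks below slot 2 → no slot, pays nothing.

Arden pays $0.00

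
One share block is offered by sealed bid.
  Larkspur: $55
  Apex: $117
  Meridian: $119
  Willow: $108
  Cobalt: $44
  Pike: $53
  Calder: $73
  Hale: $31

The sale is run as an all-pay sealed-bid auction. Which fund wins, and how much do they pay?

Meridian pays $119

All-pay sealed-bid auction: the highest bidder wins the item, but every bidder pays their own bid.
Bids in order: 119 (Meridian) > 117 (Apex) > 108 (Willow) > 73 (Calder) > 55 (Larkspur) > 53 (Pike) > …
Meridian is highest and takes the item; every bidder forfeits their bid.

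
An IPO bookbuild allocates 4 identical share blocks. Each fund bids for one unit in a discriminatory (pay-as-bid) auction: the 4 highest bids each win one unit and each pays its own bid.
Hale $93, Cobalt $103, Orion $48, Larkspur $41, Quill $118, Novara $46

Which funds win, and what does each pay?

Quill $118, Cobalt $103, Hale $93, Orion $48

Bids ranked high→low: 118 (Quill), 103 (Cobalt), 93 (Hale), 48 (Orion), 46 (Novara), 41 (Larkspur)
Top 4: Quill, Cobalt, Hale, Orion.
Each winner pays its own bid: Quill $118, Cobalt $103, Hale $93, Orion $48.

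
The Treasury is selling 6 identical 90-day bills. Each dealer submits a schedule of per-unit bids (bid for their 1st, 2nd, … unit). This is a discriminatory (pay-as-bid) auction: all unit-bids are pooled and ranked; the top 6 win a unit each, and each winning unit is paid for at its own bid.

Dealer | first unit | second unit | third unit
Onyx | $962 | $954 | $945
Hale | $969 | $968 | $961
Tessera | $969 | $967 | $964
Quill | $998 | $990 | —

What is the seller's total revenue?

All unit-bids, highest first — top 6: 998 (Quill-1), 990 (Quill-2), 969 (Hale-1), 969 (Tessera-1), 968 (Hale-2), 967 (Tessera-2)
Next rejected bid: $964 (not a price — pay-as-bid).
Each winning unit pays its own bid.
Revenue = 998 + 990 + 969 + 969 + 968 + 967 = $5,861.

Total revenue: $5,861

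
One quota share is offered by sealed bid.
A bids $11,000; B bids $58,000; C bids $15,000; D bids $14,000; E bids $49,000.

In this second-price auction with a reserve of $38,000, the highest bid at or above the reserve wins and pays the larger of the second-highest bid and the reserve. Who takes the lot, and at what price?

B pays $49,000

Sorting bids: 58,000 (B) > 49,000 (E) > 15,000 (C) > 14,000 (D) > 11,000 (A)
Highest eligible bid: B at $58,000.
max(second-highest $49,000, reserve $38,000) = $49,000; the reserve does not bind.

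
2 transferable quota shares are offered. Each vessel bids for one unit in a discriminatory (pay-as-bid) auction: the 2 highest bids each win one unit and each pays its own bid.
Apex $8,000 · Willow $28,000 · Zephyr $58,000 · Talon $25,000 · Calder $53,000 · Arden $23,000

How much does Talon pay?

Talon pays $0

Bids ranked high→low: 58,000 (Zephyr), 53,000 (Calder), 28,000 (Willow), 25,000 (Talon), …
The 2 highest are Zephyr, Calder.
Talon does not win → $0.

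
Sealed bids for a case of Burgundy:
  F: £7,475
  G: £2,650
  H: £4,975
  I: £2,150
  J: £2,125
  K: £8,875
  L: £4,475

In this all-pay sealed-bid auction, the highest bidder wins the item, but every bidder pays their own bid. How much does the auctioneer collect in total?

Rule: the highest bidder wins the item, but every bidder pays their own bid.
Sorting bids: 8,875 (K) > 7,475 (F) > 4,975 (H) > 4,475 (L) > 2,650 (G) > 2,150 (I) > …
K wins with the top bid; all bids are sunk regardless.
Every bidder forfeits their bid regardless of winning.
Revenue = 7,475 + 2,650 + 4,975 + 2,150 + 2,125 + 8,875 + 4,475 = £32,725.

Total revenue: £32,725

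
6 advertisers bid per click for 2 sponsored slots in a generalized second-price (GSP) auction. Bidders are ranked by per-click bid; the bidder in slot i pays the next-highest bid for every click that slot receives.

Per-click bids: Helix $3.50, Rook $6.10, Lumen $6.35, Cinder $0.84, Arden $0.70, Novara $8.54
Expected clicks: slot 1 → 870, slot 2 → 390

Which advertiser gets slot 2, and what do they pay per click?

Lumen; $6.10 per click

Sorting advertisers: $8.54 (Novara) > $6.35 (Lumen) > $6.10 (Rook) > …
Slot 2 goes to the second-ranked bidder, Lumen, who pays the next bid down: $6.10/click.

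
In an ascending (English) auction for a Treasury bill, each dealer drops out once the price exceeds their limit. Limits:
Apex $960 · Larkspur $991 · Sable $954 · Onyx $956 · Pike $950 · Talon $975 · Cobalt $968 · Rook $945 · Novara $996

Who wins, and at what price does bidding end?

Rule: the price rises until one bidder remains; the winner pays the price at which the last rival dropped out.
Limits in order: 996 (Novara) > 991 (Larkspur) > 975 (Talon) > 968 (Cobalt) > 960 (Apex) > 956 (Onyx) > …
Once the price passes $991, only Novara is left; the hammer falls at Larkspur's limit of $991.

Novara wins at $991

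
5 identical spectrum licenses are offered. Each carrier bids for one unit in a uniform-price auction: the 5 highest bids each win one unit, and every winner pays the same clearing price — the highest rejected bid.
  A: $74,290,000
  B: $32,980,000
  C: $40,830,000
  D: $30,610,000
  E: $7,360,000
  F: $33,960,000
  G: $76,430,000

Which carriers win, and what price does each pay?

G, A, C, F, B; each pays $30,610,000

Sorting: 76,430,000 (G), 74,290,000 (A), 40,830,000 (C), 33,960,000 (F), 32,980,000 (B), 30,610,000 (D), 7,360,000 (E)
Top 5: G, A, C, F, B.
Highest unsuccessful bid: $30,610,000 → clearing price.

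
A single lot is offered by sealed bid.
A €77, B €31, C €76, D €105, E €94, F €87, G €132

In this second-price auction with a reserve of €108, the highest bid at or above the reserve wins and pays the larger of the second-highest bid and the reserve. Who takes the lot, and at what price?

G pays €108

Sorting bids: 132 (G) > 105 (D) > 94 (E) > 87 (F) > 77 (A) > 76 (C) > …
G has the top bid at or above the reserve (€132).
max(second-highest €105, reserve €108) = €108.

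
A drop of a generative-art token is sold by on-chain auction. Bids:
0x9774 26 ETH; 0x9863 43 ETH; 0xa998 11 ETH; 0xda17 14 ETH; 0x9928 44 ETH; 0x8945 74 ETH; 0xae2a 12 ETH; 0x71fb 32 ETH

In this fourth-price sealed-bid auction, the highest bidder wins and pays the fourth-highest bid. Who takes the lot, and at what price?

Rule: the highest bidder wins and pays the fourth-highest bid.
Bids in order: 74 (0x8945) > 44 (0x9928) > 43 (0x9863) > 32 (0x71fb) > 26 (0x9774) > 14 (0xda17) > …
0x8945 wins; payment is bid #4 in the ranking = 32 ETH.

0x8945 pays 32 ETH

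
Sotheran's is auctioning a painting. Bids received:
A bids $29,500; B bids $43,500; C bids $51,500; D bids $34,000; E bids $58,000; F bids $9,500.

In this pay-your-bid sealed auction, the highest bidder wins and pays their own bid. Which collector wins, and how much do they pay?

Rule: the highest bidder wins and pays their own bid.
Sorting bids: 58,000 (E) > 51,500 (C) > 43,500 (B) > 34,000 (D) > 29,500 (A) > 9,500 (F)
First-price: E pays what they bid, $58,000.

E pays $58,000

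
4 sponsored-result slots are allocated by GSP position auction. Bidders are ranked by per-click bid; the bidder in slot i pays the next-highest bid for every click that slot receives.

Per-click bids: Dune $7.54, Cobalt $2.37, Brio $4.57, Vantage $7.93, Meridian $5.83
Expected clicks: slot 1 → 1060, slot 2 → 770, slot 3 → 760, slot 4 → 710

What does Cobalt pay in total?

Sorting advertisers: $7.93 (Vantage) > $7.54 (Dune) > $5.83 (Meridian) > $4.57 (Brio) > $2.37 (Cobalt)
Cobalt ranks below slot 4 → no slot, pays nothing.

Cobalt pays $0.00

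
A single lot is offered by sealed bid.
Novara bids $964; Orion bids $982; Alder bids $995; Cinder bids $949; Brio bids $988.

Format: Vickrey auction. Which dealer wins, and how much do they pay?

Sorting bids: 995 (Alder) > 988 (Brio) > 982 (Orion) > 964 (Novara) > 949 (Cinder)
Alder is highest; pays the second-highest bid, $988.

Alder pays $988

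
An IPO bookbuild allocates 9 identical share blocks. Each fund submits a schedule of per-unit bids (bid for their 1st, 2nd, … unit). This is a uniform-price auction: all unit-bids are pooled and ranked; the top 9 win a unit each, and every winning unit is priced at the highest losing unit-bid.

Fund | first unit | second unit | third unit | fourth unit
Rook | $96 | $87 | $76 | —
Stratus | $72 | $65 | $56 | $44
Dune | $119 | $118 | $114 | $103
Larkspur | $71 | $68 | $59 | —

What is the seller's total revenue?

Pooled unit-bids ranked (top 9): 119 (Dune-1), 118 (Dune-2), 114 (Dune-3), 103 (Dune-4), 96 (Rook-1), 87 (Rook-2), 76 (Rook-3), 72 (Stratus-1), 71 (Larkspur-1)
Highest rejected unit-bid = $68.
Allocation: Dune 4, Larkspur 1, Rook 3, Stratus 1. Every unit priced at $68.
Revenue = 9 × 68 = $612.

Total revenue: $612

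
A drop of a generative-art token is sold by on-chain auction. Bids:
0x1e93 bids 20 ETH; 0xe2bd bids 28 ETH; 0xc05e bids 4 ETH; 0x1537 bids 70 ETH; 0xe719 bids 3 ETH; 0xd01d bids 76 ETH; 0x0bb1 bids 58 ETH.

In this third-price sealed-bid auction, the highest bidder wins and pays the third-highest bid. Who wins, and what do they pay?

0xd01d pays 58 ETH

Bids in order: 76 (0xd01d) > 70 (0x1537) > 58 (0x0bb1) > 28 (0xe2bd) > 20 (0x1e93) > 4 (0xc05e) > …
0xd01d wins; payment is bid #3 in the ranking = 58 ETH.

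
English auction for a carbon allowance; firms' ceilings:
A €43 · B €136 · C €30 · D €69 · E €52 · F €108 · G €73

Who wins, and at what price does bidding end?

B wins at €108

Ascending (English) auction: the price rises until one bidder remains; the winner pays the price at which the last rival dropped out.
Sorting limits: 136 (B) > 108 (F) > 73 (G) > 69 (D) > 52 (E) > 43 (A) > …
F is the last rival to drop out, at €108; B remains and wins at that price.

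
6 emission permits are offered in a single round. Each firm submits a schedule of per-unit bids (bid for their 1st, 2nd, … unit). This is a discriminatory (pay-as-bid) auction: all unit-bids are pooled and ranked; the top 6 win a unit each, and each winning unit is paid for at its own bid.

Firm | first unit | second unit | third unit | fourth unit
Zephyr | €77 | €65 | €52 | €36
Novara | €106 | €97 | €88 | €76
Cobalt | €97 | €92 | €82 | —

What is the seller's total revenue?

Total revenue: €562

All unit-bids, highest first — top 6: 106 (Novara-1), 97 (Novara-2), 97 (Cobalt-1), 92 (Cobalt-2), 88 (Novara-3), 82 (Cobalt-3)
Next rejected bid: €77 (not a price — pay-as-bid).
Each winning unit pays its own bid.
Revenue = 106 + 97 + 97 + 92 + 88 + 82 = €562.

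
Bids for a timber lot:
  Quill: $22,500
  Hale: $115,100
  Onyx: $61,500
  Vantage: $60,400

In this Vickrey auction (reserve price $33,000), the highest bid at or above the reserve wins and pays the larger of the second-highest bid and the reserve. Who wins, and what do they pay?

Hale pays $61,500

Sorting bids: 115,100 (Hale) > 61,500 (Onyx) > 60,400 (Vantage) > 22,500 (Quill)
Hale has the top bid at or above the reserve ($115,100).
Second-highest bid $61,500 exceeds the reserve $33,000 → payment $61,500.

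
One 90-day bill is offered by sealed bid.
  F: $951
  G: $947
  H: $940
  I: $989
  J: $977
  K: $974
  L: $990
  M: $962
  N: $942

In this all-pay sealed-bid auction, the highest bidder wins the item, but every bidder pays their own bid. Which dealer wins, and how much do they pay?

L pays $990

Rule: the highest bidder wins the item, but every bidder pays their own bid.
Bids in order: 990 (L) > 989 (I) > 977 (J) > 974 (K) > 962 (M) > 951 (F) > …
L wins with the top bid; all bids are sunk regardless.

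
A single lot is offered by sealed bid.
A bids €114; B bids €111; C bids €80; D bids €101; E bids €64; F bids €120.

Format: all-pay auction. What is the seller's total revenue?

Bids ranked: 120 (F) > 114 (A) > 111 (B) > 101 (D) > 80 (C) > 64 (E)
Every bidder forfeits their bid regardless of winning.
Revenue = 114 + 111 + 80 + 101 + 64 + 120 = €590.

Total revenue: €590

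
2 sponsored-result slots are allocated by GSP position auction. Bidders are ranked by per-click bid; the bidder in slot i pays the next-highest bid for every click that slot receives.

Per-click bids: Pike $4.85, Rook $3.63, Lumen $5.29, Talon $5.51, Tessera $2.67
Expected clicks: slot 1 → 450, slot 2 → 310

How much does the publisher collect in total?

Per-click bids in order: $5.51 (Talon) > $5.29 (Lumen) > $4.85 (Pike) > …
Slot 1: Talon pays $5.29 × 450 = $2380.50
Slot 2: Lumen pays $4.85 × 310 = $1503.50
Total = $3884.00

Total revenue: $3884.00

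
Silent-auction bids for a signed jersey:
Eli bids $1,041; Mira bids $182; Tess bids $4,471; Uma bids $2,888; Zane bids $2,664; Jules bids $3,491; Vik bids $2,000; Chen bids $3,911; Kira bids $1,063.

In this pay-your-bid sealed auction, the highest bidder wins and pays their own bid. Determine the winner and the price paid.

Pay-your-bid sealed auction: the highest bidder wins and pays their own bid.
Bids ranked: 4,471 (Tess) > 3,911 (Chen) > 3,491 (Jules) > 2,888 (Uma) > 2,664 (Zane) > 2,000 (Vik) > …
Tess has the highest bid and pays exactly that: $4,471.

Tess pays $4,471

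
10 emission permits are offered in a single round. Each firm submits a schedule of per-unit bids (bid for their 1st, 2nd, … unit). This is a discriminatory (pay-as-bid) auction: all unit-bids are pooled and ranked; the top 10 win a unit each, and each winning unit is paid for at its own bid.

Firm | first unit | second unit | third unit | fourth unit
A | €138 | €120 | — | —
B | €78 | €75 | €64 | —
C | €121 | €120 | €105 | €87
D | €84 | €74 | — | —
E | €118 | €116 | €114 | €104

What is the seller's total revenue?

Pooled unit-bids ranked (top 10): 138 (A-1), 121 (C-1), 120 (A-2), 120 (C-2), 118 (E-1), 116 (E-2), 114 (E-3), 105 (C-3), 104 (E-4), 87 (C-4)
Next rejected bid: €84 (not a price — pay-as-bid).
Each winning unit pays its own bid.
Revenue = 138 + 121 + 120 + 120 + 118 + 116 + 114 + 105 + 104 + 87 = €1,143.

Total revenue: €1,143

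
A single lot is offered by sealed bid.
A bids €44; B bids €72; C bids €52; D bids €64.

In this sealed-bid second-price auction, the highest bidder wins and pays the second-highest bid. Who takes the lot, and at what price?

Sealed-bid second-price auction: the highest bidder wins and pays the second-highest bid.
Bids in order: 72 (B) > 64 (D) > 52 (C) > 44 (A)
Second-price: B pays D's bid of €64.

B pays €64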